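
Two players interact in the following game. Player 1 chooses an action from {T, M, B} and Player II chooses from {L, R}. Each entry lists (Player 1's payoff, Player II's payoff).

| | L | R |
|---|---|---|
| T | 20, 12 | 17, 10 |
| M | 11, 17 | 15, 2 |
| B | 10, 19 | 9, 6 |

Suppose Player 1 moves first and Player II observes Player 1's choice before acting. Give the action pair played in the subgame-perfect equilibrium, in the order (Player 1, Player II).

Solve by backward induction (Player 1 leads).
- T: BR = L, leader payoff 20.
- M: BR = L, leader payoff 11.
- B: BR = L, leader payoff 10.
Player 1's induced payoffs are 20, 11, 10, so Player 1 commits to T. Subgame-perfect outcome: (T, L) with payoffs (20, 12).

(T, L)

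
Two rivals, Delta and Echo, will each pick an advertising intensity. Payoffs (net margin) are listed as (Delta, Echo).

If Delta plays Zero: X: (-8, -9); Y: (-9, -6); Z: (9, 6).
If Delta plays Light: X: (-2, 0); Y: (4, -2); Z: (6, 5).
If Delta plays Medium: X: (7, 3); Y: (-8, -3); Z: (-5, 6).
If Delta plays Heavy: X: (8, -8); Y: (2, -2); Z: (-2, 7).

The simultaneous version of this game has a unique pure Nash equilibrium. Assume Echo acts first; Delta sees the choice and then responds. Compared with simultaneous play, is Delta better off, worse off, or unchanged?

unchanged

Backward induction with Echo moving first.
- X: BR = Heavy, leader payoff -8.
- Y: BR = Light, leader payoff -2.
- Z: BR = Zero, leader payoff 6.
Among -8, -2, 6, the best is 6 at Z. Subgame-perfect outcome: (Zero, Z) with payoffs (9, 6).
Under simultaneous play:
Delta's best replies: X→Heavy; Y→Light; Z→Zero.
Echo's best replies: Zero→Z; Light→Z; Medium→Z; Heavy→Z.
Only (Zero, Z) has each player best-responding; Nash payoffs (9, 6).
Delta earns 9 sequentially versus 9 at the Nash outcome: unchanged.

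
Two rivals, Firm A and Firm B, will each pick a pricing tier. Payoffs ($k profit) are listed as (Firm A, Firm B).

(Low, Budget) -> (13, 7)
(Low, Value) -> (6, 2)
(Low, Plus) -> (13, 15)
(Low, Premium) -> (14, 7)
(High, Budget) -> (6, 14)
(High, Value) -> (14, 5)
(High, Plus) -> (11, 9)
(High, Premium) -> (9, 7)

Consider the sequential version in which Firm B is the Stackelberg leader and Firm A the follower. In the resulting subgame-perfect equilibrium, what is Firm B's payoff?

15

Work backward from Firm A's decision.
- Budget: Firm A compares 13, 6 and picks Low; Firm B would get 7.
- Value: Firm A compares 6, 14 and picks High; Firm B would get 5.
- Plus: Firm A compares 13, 11 and picks Low; Firm B would get 15.
- Premium: Firm A compares 14, 9 and picks Low; Firm B would get 7.
Among 7, 5, 15, 7, the best is 15 at Plus. Subgame-perfect outcome: (Low, Plus) with payoffs (13, 15).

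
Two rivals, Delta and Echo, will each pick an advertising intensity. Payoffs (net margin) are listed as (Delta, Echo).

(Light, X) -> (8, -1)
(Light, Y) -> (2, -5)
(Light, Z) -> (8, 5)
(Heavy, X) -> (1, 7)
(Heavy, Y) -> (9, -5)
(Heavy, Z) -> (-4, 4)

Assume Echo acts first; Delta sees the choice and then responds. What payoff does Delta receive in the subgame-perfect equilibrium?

8

Work backward from Delta's decision.
- X: BR = Light, leader payoff -1.
- Y: BR = Heavy, leader payoff -5.
- Z: BR = Light, leader payoff 5.
Maximizing over -1, -5, 5, Echo chooses Z. Subgame-perfect outcome: (Light, Z) with payoffs (8, 5).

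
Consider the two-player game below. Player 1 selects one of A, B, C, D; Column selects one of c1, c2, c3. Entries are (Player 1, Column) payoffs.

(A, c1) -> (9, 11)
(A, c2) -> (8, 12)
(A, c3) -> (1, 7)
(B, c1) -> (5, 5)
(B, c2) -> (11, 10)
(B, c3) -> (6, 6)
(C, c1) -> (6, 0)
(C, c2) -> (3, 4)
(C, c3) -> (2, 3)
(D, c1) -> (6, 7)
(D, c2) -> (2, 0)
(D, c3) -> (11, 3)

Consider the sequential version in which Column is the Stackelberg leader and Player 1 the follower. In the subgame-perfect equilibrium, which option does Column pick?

c1

Solve by backward induction (Column leads).
- c1 → Player 1 plays A (best of 9, 5, 6, 6); Column gets 11.
- c2 → Player 1 plays B (best of 8, 11, 3, 2); Column gets 10.
- c3 → Player 1 plays D (best of 1, 6, 2, 11); Column gets 3.
Among 11, 10, 3, the best is 11 at c1. Subgame-perfect outcome: (A, c1) with payoffs (9, 11).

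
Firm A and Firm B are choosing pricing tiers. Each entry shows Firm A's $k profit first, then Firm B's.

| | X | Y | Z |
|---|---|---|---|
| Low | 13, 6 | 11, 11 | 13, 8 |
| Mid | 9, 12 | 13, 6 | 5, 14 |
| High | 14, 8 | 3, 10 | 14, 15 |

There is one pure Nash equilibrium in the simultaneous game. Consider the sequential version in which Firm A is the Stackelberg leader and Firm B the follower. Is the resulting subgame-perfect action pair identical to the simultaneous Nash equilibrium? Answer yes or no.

yes

Solve by backward induction (Firm A leads).
- Low: BR = Y, leader payoff 11.
- Mid: BR = Z, leader payoff 5.
- High: BR = Z, leader payoff 14.
Firm A's induced payoffs are 11, 5, 14, so Firm A commits to High. Subgame-perfect outcome: (High, Z) with payoffs (14, 15).
Under simultaneous play:
Firm A's best replies: X→High; Y→Mid; Z→High.
Firm B's best replies: Low→Y; Mid→Z; High→Z.
The unique mutual best reply is (High, Z), giving (14, 15).
Sequential outcome (High, Z) coincides with the Nash profile (High, Z).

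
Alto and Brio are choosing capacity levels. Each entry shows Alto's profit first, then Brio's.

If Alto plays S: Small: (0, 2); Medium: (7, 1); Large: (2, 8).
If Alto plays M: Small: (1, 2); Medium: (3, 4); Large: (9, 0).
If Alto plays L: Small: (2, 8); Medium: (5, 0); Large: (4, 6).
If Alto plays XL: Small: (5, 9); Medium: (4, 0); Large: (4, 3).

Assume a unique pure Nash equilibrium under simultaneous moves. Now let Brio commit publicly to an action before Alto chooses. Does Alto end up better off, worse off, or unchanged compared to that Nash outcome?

Work backward from Alto's decision.
- Small: BR = XL, leader payoff 9.
- Medium: BR = S, leader payoff 1.
- Large: BR = M, leader payoff 0.
Brio's induced payoffs are 9, 1, 0, so Brio commits to Small. Subgame-perfect outcome: (XL, Small) with payoffs (5, 9).
Under simultaneous play:
Alto's best replies: Small→XL; Medium→S; Large→M.
Brio's best replies: S→Large; M→Medium; L→Small; XL→Small.
Only (XL, Small) has each player best-responding; Nash payoffs (5, 9).
Alto earns 5 sequentially versus 5 at the Nash outcome: unchanged.

unchanged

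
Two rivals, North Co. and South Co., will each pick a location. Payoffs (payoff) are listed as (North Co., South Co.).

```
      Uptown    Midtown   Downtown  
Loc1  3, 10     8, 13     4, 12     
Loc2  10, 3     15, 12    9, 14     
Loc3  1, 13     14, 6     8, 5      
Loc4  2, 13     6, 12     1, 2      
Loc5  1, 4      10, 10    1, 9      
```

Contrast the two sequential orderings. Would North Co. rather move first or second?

first

If North Co. leads: South Co.'s best replies are Loc1→Midtown, Loc2→Downtown, Loc3→Uptown, Loc4→Uptown, Loc5→Midtown; North Co.'s induced payoffs 8, 9, 1, 2, 10; outcome (Loc5, Midtown), payoffs (10, 10).
If South Co. leads: North Co.'s best replies are Uptown→Loc2, Midtown→Loc2, Downtown→Loc2; South Co.'s induced payoffs 3, 12, 14; outcome (Loc2, Downtown), payoffs (9, 14).
North Co. gets 10 moving first and 9 moving second, so North Co. prefers to move first.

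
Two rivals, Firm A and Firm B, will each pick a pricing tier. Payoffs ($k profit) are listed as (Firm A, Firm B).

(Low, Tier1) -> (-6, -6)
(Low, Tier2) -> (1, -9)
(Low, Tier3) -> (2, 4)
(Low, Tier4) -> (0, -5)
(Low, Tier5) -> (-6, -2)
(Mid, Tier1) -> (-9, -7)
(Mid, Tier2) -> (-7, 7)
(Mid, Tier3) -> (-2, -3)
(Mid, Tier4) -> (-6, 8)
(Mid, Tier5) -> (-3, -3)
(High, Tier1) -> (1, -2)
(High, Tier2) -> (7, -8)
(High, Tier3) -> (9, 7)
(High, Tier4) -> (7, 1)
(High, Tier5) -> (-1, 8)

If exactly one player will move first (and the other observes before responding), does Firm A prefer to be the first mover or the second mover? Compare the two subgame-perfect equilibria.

first

If Firm A leads: Firm B's best replies are Low→Tier3, Mid→Tier4, High→Tier5; Firm A's induced payoffs 2, -6, -1; outcome (Low, Tier3), payoffs (2, 4).
If Firm B leads: Firm A's best replies are Tier1→High, Tier2→High, Tier3→High, Tier4→High, Tier5→High; Firm B's induced payoffs -2, -8, 7, 1, 8; outcome (High, Tier5), payoffs (-1, 8).
Firm A gets 2 moving first and -1 moving second, so Firm A prefers to move first.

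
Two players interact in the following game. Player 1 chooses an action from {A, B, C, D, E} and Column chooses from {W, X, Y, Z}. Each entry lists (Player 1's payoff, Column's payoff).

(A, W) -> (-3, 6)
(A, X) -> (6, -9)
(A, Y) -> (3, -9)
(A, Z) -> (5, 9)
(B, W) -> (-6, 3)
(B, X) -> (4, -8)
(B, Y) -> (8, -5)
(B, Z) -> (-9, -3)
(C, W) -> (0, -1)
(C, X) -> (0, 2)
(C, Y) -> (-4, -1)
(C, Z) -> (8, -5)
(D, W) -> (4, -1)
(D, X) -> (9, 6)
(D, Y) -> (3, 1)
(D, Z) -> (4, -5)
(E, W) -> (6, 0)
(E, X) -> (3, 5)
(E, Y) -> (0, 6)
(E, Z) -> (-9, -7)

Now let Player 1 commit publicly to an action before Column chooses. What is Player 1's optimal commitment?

D

Solve by backward induction (Player 1 leads).
- A: BR = Z, leader payoff 5.
- B: BR = W, leader payoff -6.
- C: BR = X, leader payoff 0.
- D: BR = X, leader payoff 9.
- E: BR = Y, leader payoff 0.
Maximizing over 5, -6, 0, 9, 0, Player 1 chooses D. Subgame-perfect outcome: (D, X) with payoffs (9, 6).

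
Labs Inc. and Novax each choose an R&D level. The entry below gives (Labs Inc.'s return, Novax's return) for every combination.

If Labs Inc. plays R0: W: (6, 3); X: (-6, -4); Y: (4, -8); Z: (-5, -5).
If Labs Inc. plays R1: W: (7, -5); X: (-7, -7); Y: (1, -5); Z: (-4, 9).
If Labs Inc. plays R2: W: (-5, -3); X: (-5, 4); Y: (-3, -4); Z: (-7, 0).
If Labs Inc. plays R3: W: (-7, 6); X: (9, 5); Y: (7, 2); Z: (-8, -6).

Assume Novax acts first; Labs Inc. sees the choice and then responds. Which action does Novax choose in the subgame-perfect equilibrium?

Z

Work backward from Labs Inc.'s decision.
- W → Labs Inc. plays R1 (best of 6, 7, -5, -7); Novax gets -5.
- X → Labs Inc. plays R3 (best of -6, -7, -5, 9); Novax gets 5.
- Y → Labs Inc. plays R3 (best of 4, 1, -3, 7); Novax gets 2.
- Z → Labs Inc. plays R1 (best of -5, -4, -7, -8); Novax gets 9.
Maximizing over -5, 5, 2, 9, Novax chooses Z. Subgame-perfect outcome: (R1, Z) with payoffs (-4, 9).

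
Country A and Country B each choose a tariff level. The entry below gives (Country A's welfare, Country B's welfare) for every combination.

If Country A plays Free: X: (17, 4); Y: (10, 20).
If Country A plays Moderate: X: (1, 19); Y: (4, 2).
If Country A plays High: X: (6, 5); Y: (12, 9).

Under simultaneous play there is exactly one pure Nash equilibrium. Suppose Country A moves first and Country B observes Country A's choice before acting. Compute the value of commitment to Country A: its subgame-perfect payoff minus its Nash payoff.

0

Work backward from Country B's decision.
- Free: BR = Y, leader payoff 10.
- Moderate: BR = X, leader payoff 1.
- High: BR = Y, leader payoff 12.
Among 10, 1, 12, the best is 12 at High. Subgame-perfect outcome: (High, Y) with payoffs (12, 9).
For the simultaneous game, intersect best replies.
Country A's best replies: X→Free; Y→High.
Country B's best replies: Free→Y; Moderate→X; High→Y.
Only (High, Y) has each player best-responding; Nash payoffs (12, 9).
Country A's commitment gain: 12 − 12 = 0.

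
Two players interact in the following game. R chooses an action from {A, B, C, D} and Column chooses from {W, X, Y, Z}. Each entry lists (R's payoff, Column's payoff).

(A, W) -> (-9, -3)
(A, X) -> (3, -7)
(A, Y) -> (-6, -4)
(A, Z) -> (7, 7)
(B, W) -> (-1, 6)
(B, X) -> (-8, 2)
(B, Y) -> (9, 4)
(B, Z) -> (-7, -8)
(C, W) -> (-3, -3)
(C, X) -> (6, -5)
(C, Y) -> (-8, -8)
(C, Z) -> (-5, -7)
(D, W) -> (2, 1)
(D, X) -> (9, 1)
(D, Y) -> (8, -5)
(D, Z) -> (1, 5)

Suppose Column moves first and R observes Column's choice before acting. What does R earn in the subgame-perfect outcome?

7

Work backward from R's decision.
- W: R compares -9, -1, -3, 2 and picks D; Column would get 1.
- X: R compares 3, -8, 6, 9 and picks D; Column would get 1.
- Y: R compares -6, 9, -8, 8 and picks B; Column would get 4.
- Z: R compares 7, -7, -5, 1 and picks A; Column would get 7.
Among 1, 1, 4, 7, the best is 7 at Z. Subgame-perfect outcome: (A, Z) with payoffs (7, 7).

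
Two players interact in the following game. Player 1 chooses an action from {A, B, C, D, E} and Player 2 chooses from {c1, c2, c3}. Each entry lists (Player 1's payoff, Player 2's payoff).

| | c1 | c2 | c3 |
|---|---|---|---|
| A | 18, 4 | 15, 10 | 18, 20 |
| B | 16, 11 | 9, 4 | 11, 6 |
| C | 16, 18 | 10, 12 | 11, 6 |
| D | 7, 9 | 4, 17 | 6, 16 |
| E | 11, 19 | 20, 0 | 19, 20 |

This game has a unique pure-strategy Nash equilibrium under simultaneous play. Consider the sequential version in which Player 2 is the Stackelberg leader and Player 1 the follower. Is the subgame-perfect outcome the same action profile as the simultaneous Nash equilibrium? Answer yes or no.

yes

Solve by backward induction (Player 2 leads).
- c1: BR = A, leader payoff 4.
- c2: BR = E, leader payoff 0.
- c3: BR = E, leader payoff 20.
Maximizing over 4, 0, 20, Player 2 chooses c3. Subgame-perfect outcome: (E, c3) with payoffs (19, 20).
Under simultaneous play:
Player 1's best replies: c1→A; c2→E; c3→E.
Player 2's best replies: A→c3; B→c1; C→c1; D→c2; E→c3.
The unique mutual best reply is (E, c3), giving (19, 20).
Sequential outcome (E, c3) coincides with the Nash profile (E, c3).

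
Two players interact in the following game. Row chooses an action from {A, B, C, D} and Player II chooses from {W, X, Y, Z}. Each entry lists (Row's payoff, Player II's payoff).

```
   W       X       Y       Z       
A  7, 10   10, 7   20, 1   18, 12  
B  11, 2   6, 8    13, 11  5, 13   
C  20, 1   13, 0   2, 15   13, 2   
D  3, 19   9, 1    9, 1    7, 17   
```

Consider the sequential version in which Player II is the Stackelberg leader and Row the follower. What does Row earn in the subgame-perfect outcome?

18

Backward induction with Player II moving first.
- W: Row compares 7, 11, 20, 3 and picks C; Player II would get 1.
- X: Row compares 10, 6, 13, 9 and picks C; Player II would get 0.
- Y: Row compares 20, 13, 2, 9 and picks A; Player II would get 1.
- Z: Row compares 18, 5, 13, 7 and picks A; Player II would get 12.
Player II's induced payoffs are 1, 0, 1, 12, so Player II commits to Z. Subgame-perfect outcome: (A, Z) with payoffs (18, 12).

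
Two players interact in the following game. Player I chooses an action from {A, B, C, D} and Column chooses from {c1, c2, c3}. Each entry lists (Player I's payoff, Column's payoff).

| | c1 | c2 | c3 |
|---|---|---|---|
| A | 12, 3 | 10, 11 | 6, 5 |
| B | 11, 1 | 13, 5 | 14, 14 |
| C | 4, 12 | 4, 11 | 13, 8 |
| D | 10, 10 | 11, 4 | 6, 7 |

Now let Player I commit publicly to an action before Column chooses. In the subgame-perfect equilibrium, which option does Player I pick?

B

Solve by backward induction (Player I leads).
- A: Column compares 3, 11, 5 and picks c2; Player I would get 10.
- B: Column compares 1, 5, 14 and picks c3; Player I would get 14.
- C: Column compares 12, 11, 8 and picks c1; Player I would get 4.
- D: Column compares 10, 4, 7 and picks c1; Player I would get 10.
Among 10, 14, 4, 10, the best is 14 at B. Subgame-perfect outcome: (B, c3) with payoffs (14, 14).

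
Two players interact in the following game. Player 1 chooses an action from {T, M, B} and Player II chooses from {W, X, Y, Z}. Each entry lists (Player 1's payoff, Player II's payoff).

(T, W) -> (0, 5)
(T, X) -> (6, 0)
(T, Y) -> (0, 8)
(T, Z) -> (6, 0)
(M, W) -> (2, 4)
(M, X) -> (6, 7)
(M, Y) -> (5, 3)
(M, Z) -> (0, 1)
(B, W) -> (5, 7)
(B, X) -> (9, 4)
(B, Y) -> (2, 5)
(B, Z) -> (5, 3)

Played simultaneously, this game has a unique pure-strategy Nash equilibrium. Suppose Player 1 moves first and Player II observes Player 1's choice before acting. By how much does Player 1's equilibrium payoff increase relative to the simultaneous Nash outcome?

1

Work backward from Player II's decision.
- T: BR = Y, leader payoff 0.
- M: BR = X, leader payoff 6.
- B: BR = W, leader payoff 5.
Among 0, 6, 5, the best is 6 at M. Subgame-perfect outcome: (M, X) with payoffs (6, 7).
Under simultaneous play:
Player 1's best replies: W→B; X→B; Y→M; Z→T.
Player II's best replies: T→Y; M→X; B→W.
The unique mutual best reply is (B, W), giving (5, 7).
Player 1's commitment gain: 6 − 5 = 1.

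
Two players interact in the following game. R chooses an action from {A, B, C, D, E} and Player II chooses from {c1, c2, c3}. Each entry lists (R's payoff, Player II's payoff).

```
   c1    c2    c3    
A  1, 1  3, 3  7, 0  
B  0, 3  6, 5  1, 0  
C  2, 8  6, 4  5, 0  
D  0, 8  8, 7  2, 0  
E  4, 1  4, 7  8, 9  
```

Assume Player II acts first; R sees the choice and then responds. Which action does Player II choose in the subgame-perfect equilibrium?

c3

Work backward from R's decision.
- c1 → R plays E (best of 1, 0, 2, 0, 4); Player II gets 1.
- c2 → R plays D (best of 3, 6, 6, 8, 4); Player II gets 7.
- c3 → R plays E (best of 7, 1, 5, 2, 8); Player II gets 9.
Maximizing over 1, 7, 9, Player II chooses c3. Subgame-perfect outcome: (E, c3) with payoffs (8, 9).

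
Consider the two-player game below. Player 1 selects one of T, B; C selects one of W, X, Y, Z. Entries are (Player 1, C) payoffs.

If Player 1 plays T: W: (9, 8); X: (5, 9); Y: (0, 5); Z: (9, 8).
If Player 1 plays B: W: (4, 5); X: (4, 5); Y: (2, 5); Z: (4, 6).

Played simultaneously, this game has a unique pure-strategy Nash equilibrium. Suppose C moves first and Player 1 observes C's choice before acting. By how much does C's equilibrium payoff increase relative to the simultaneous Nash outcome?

Backward induction with C moving first.
- W → Player 1 plays T (best of 9, 4); C gets 8.
- X → Player 1 plays T (best of 5, 4); C gets 9.
- Y → Player 1 plays B (best of 0, 2); C gets 5.
- Z → Player 1 plays T (best of 9, 4); C gets 8.
C's induced payoffs are 8, 9, 5, 8, so C commits to X. Subgame-perfect outcome: (T, X) with payoffs (5, 9).
Now find the simultaneous Nash equilibrium.
Player 1's best replies: W→T; X→T; Y→B; Z→T.
C's best replies: T→X; B→Z.
The unique mutual best reply is (T, X), giving (5, 9).
C's commitment gain: 9 − 9 = 0.

0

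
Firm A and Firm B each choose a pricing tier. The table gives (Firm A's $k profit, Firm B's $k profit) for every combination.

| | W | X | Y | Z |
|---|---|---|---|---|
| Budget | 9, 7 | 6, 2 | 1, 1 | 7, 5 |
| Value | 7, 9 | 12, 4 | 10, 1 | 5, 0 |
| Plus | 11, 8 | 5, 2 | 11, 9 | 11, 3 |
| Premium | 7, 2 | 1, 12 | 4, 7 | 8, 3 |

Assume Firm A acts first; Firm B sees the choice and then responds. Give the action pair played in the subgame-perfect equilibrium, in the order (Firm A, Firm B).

(Plus, Y)

Work backward from Firm B's decision.
- Budget → Firm B plays W (best of 7, 2, 1, 5); Firm A gets 9.
- Value → Firm B plays W (best of 9, 4, 1, 0); Firm A gets 7.
- Plus → Firm B plays Y (best of 8, 2, 9, 3); Firm A gets 11.
- Premium → Firm B plays X (best of 2, 12, 7, 3); Firm A gets 1.
Among 9, 7, 11, 1, the best is 11 at Plus. Subgame-perfect outcome: (Plus, Y) with payoffs (11, 9).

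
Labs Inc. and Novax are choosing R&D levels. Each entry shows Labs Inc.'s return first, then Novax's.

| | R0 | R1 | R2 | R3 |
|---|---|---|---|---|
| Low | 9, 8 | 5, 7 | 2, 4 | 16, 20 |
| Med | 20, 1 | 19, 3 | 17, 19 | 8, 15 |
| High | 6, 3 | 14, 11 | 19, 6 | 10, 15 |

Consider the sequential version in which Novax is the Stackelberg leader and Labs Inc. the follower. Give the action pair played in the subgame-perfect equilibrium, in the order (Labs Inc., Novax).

Work backward from Labs Inc.'s decision.
- R0: Labs Inc. compares 9, 20, 6 and picks Med; Novax would get 1.
- R1: Labs Inc. compares 5, 19, 14 and picks Med; Novax would get 3.
- R2: Labs Inc. compares 2, 17, 19 and picks High; Novax would get 6.
- R3: Labs Inc. compares 16, 8, 10 and picks Low; Novax would get 20.
Maximizing over 1, 3, 6, 20, Novax chooses R3. Subgame-perfect outcome: (Low, R3) with payoffs (16, 20).

(Low, R3)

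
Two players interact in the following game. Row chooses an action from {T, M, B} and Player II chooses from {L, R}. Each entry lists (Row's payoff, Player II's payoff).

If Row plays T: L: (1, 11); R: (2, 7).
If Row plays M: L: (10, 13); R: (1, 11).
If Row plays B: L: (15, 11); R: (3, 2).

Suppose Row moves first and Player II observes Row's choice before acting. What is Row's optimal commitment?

Work backward from Player II's decision.
- T: Player II compares 11, 7 and picks L; Row would get 1.
- M: Player II compares 13, 11 and picks L; Row would get 10.
- B: Player II compares 11, 2 and picks L; Row would get 15.
Row's induced payoffs are 1, 10, 15, so Row commits to B. Subgame-perfect outcome: (B, L) with payoffs (15, 11).

B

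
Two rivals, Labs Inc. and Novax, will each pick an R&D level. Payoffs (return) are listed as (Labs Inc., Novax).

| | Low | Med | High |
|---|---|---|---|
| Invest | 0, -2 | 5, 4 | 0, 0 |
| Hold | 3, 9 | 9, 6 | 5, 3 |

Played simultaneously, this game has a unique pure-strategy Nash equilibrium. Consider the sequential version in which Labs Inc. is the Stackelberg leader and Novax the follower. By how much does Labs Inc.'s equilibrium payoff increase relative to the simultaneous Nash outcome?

2

Work backward from Novax's decision.
- Invest: BR = Med, leader payoff 5.
- Hold: BR = Low, leader payoff 3.
Among 5, 3, the best is 5 at Invest. Subgame-perfect outcome: (Invest, Med) with payoffs (5, 4).
Now find the simultaneous Nash equilibrium.
Labs Inc.'s best replies: Low→Hold; Med→Hold; High→Hold.
Novax's best replies: Invest→Med; Hold→Low.
Only (Hold, Low) has each player best-responding; Nash payoffs (3, 9).
Labs Inc.'s commitment gain: 5 − 3 = 2.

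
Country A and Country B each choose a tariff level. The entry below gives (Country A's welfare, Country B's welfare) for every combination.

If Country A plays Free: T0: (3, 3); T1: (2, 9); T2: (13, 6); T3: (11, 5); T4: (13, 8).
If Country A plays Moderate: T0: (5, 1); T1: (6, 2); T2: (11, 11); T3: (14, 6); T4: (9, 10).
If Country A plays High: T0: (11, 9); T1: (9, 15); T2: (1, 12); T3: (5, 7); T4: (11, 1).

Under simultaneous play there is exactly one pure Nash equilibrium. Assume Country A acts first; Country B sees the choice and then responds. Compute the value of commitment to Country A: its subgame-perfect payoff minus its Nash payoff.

2

Solve by backward induction (Country A leads).
- Free: BR = T1, leader payoff 2.
- Moderate: BR = T2, leader payoff 11.
- High: BR = T1, leader payoff 9.
Country A's induced payoffs are 2, 11, 9, so Country A commits to Moderate. Subgame-perfect outcome: (Moderate, T2) with payoffs (11, 11).
Now find the simultaneous Nash equilibrium.
Country A's best replies: T0→High; T1→High; T2→Free; T3→Moderate; T4→Free.
Country B's best replies: Free→T1; Moderate→T2; High→T1.
Only (High, T1) has each player best-responding; Nash payoffs (9, 15).
Country A's commitment gain: 11 − 9 = 2.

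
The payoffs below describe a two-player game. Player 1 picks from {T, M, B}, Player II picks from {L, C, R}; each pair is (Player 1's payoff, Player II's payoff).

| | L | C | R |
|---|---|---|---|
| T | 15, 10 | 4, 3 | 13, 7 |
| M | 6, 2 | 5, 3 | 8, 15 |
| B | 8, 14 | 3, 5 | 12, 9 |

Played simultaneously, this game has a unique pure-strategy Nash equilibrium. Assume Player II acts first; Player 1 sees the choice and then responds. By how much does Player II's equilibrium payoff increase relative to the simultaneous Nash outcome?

Solve by backward induction (Player II leads).
- L: BR = T, leader payoff 10.
- C: BR = M, leader payoff 3.
- R: BR = T, leader payoff 7.
Player II's induced payoffs are 10, 3, 7, so Player II commits to L. Subgame-perfect outcome: (T, L) with payoffs (15, 10).
Now find the simultaneous Nash equilibrium.
Player 1's best replies: L→T; C→M; R→T.
Player II's best replies: T→L; M→R; B→L.
Only (T, L) has each player best-responding; Nash payoffs (15, 10).
Player II's commitment gain: 10 − 10 = 0.

0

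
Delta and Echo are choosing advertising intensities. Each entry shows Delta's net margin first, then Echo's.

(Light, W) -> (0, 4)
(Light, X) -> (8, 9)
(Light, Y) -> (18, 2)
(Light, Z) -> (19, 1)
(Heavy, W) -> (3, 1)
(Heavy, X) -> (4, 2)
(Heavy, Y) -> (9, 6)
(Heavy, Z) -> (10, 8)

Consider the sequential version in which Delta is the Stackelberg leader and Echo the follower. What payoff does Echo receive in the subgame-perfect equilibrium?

8

Solve by backward induction (Delta leads).
- Light → Echo plays X (best of 4, 9, 2, 1); Delta gets 8.
- Heavy → Echo plays Z (best of 1, 2, 6, 8); Delta gets 10.
Maximizing over 8, 10, Delta chooses Heavy. Subgame-perfect outcome: (Heavy, Z) with payoffs (10, 8).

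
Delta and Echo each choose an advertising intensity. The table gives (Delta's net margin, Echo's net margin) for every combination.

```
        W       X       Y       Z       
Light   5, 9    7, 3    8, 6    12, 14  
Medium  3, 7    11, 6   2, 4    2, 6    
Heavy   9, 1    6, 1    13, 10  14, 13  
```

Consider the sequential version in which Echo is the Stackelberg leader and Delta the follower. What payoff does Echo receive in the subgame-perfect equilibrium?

13

Work backward from Delta's decision.
- W: Delta compares 5, 3, 9 and picks Heavy; Echo would get 1.
- X: Delta compares 7, 11, 6 and picks Medium; Echo would get 6.
- Y: Delta compares 8, 2, 13 and picks Heavy; Echo would get 10.
- Z: Delta compares 12, 2, 14 and picks Heavy; Echo would get 13.
Echo's induced payoffs are 1, 6, 10, 13, so Echo commits to Z. Subgame-perfect outcome: (Heavy, Z) with payoffs (14, 13).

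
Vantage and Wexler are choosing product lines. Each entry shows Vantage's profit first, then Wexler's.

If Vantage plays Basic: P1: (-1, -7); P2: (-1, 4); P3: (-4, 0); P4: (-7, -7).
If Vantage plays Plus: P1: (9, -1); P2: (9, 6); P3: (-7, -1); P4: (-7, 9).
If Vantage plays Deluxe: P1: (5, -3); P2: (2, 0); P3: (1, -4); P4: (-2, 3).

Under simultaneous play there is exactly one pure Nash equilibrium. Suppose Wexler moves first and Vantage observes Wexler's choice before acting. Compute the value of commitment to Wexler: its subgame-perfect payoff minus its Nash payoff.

3

Solve by backward induction (Wexler leads).
- P1 → Vantage plays Plus (best of -1, 9, 5); Wexler gets -1.
- P2 → Vantage plays Plus (best of -1, 9, 2); Wexler gets 6.
- P3 → Vantage plays Deluxe (best of -4, -7, 1); Wexler gets -4.
- P4 → Vantage plays Deluxe (best of -7, -7, -2); Wexler gets 3.
Maximizing over -1, 6, -4, 3, Wexler chooses P2. Subgame-perfect outcome: (Plus, P2) with payoffs (9, 6).
Now find the simultaneous Nash equilibrium.
Vantage's best replies: P1→Plus; P2→Plus; P3→Deluxe; P4→Deluxe.
Wexler's best replies: Basic→P2; Plus→P4; Deluxe→P4.
The unique mutual best reply is (Deluxe, P4), giving (-2, 3).
Wexler's commitment gain: 6 − 3 = 3.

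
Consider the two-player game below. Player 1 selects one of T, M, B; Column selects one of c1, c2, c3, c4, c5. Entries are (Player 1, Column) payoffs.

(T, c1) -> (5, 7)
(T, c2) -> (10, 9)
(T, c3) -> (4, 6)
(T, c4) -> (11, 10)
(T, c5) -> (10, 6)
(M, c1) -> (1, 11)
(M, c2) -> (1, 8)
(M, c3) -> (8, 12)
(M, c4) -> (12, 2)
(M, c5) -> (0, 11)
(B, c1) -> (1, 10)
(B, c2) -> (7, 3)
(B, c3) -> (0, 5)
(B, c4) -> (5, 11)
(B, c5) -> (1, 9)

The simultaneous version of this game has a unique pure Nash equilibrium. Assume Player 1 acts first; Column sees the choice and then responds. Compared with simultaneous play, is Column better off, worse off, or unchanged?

Column best-responds to each possible Player 1 move:
- T: Column compares 7, 9, 6, 10, 6 and picks c4; Player 1 would get 11.
- M: Column compares 11, 8, 12, 2, 11 and picks c3; Player 1 would get 8.
- B: Column compares 10, 3, 5, 11, 9 and picks c4; Player 1 would get 5.
Player 1's induced payoffs are 11, 8, 5, so Player 1 commits to T. Subgame-perfect outcome: (T, c4) with payoffs (11, 10).
Now find the simultaneous Nash equilibrium.
Player 1's best replies: c1→T; c2→T; c3→M; c4→M; c5→T.
Column's best replies: T→c4; M→c3; B→c4.
Only (M, c3) has each player best-responding; Nash payoffs (8, 12).
Column earns 10 sequentially versus 12 at the Nash outcome: worse off.

worse off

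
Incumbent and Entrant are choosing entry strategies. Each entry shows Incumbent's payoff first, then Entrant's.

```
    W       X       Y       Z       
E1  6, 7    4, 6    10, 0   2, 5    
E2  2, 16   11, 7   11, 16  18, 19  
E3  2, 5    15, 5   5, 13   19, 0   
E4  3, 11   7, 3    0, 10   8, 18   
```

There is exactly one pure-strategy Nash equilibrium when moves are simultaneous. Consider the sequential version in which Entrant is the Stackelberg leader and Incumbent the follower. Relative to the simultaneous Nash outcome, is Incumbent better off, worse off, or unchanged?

better off

Incumbent best-responds to each possible Entrant move:
- W: BR = E1, leader payoff 7.
- X: BR = E3, leader payoff 5.
- Y: BR = E2, leader payoff 16.
- Z: BR = E3, leader payoff 0.
Maximizing over 7, 5, 16, 0, Entrant chooses Y. Subgame-perfect outcome: (E2, Y) with payoffs (11, 16).
Now find the simultaneous Nash equilibrium.
Incumbent's best replies: W→E1; X→E3; Y→E2; Z→E3.
Entrant's best replies: E1→W; E2→Z; E3→Y; E4→Z.
The unique mutual best reply is (E1, W), giving (6, 7).
Incumbent earns 11 sequentially versus 6 at the Nash outcome: better off.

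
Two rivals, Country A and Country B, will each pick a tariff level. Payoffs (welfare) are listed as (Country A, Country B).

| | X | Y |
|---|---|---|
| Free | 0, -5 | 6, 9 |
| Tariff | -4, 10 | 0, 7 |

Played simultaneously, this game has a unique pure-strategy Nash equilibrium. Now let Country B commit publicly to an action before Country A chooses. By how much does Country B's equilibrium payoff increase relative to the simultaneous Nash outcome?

Country A best-responds to each possible Country B move:
- X → Country A plays Free (best of 0, -4); Country B gets -5.
- Y → Country A plays Free (best of 6, 0); Country B gets 9.
Country B's induced payoffs are -5, 9, so Country B commits to Y. Subgame-perfect outcome: (Free, Y) with payoffs (6, 9).
For the simultaneous game, intersect best replies.
Country A's best replies: X→Free; Y→Free.
Country B's best replies: Free→Y; Tariff→X.
Only (Free, Y) has each player best-responding; Nash payoffs (6, 9).
Country B's commitment gain: 9 − 9 = 0.

0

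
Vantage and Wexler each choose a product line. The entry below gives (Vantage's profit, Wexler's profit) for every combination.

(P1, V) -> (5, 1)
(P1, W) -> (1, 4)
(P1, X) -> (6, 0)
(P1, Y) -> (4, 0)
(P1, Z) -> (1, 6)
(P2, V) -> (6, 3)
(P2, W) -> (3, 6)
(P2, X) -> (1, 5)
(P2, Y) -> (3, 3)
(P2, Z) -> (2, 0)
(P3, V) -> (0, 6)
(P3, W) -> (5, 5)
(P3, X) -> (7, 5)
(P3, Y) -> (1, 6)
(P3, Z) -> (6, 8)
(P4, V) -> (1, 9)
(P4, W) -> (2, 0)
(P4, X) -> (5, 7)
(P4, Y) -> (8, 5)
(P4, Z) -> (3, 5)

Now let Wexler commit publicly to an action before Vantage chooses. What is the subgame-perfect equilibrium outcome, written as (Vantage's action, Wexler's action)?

(P3, Z)

Vantage best-responds to each possible Wexler move:
- V → Vantage plays P2 (best of 5, 6, 0, 1); Wexler gets 3.
- W → Vantage plays P3 (best of 1, 3, 5, 2); Wexler gets 5.
- X → Vantage plays P3 (best of 6, 1, 7, 5); Wexler gets 5.
- Y → Vantage plays P4 (best of 4, 3, 1, 8); Wexler gets 5.
- Z → Vantage plays P3 (best of 1, 2, 6, 3); Wexler gets 8.
Among 3, 5, 5, 5, 8, the best is 8 at Z. Subgame-perfect outcome: (P3, Z) with payoffs (6, 8).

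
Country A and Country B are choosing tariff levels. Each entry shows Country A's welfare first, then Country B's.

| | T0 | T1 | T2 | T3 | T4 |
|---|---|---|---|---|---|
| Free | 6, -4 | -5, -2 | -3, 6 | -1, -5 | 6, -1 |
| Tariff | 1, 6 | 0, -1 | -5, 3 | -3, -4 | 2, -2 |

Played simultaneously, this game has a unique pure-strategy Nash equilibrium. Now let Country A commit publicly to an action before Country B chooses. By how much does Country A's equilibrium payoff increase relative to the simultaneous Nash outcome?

4

Backward induction with Country A moving first.
- Free: BR = T2, leader payoff -3.
- Tariff: BR = T0, leader payoff 1.
Maximizing over -3, 1, Country A chooses Tariff. Subgame-perfect outcome: (Tariff, T0) with payoffs (1, 6).
For the simultaneous game, intersect best replies.
Country A's best replies: T0→Free; T1→Tariff; T2→Free; T3→Free; T4→Free.
Country B's best replies: Free→T2; Tariff→T0.
Only (Free, T2) has each player best-responding; Nash payoffs (-3, 6).
Country A's commitment gain: 1 − -3 = 4.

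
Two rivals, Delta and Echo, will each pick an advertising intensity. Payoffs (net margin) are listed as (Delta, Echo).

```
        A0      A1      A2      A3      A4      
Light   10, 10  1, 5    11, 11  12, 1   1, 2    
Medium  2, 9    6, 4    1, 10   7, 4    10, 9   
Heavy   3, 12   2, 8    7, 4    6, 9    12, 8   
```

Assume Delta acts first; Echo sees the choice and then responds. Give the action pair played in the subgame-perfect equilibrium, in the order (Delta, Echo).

(Light, A2)

Solve by backward induction (Delta leads).
- Light → Echo plays A2 (best of 10, 5, 11, 1, 2); Delta gets 11.
- Medium → Echo plays A2 (best of 9, 4, 10, 4, 9); Delta gets 1.
- Heavy → Echo plays A0 (best of 12, 8, 4, 9, 8); Delta gets 3.
Among 11, 1, 3, the best is 11 at Light. Subgame-perfect outcome: (Light, A2) with payoffs (11, 11).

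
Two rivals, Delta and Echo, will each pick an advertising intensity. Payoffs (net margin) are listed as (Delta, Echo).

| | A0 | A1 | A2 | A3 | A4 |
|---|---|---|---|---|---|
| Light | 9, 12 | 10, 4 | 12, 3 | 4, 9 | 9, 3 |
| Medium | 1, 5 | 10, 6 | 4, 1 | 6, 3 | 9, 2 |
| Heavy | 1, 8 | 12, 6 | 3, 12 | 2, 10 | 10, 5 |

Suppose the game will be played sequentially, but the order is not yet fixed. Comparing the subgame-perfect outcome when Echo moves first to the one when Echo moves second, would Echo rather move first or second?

If Delta leads: Echo's best replies are Light→A0, Medium→A1, Heavy→A2; Delta's induced payoffs 9, 10, 3; outcome (Medium, A1), payoffs (10, 6).
If Echo leads: Delta's best replies are A0→Light, A1→Heavy, A2→Light, A3→Medium, A4→Heavy; Echo's induced payoffs 12, 6, 3, 3, 5; outcome (Light, A0), payoffs (9, 12).
Echo gets 12 moving first and 6 moving second, so Echo prefers to move first.

first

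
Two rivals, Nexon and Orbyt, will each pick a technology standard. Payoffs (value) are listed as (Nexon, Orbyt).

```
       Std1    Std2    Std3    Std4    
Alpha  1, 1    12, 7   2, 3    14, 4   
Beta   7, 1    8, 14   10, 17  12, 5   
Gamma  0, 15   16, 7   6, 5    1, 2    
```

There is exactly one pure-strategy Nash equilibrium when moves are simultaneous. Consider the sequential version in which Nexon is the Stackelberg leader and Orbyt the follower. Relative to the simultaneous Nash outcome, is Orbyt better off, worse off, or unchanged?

worse off

Backward induction with Nexon moving first.
- Alpha: BR = Std2, leader payoff 12.
- Beta: BR = Std3, leader payoff 10.
- Gamma: BR = Std1, leader payoff 0.
Maximizing over 12, 10, 0, Nexon chooses Alpha. Subgame-perfect outcome: (Alpha, Std2) with payoffs (12, 7).
For the simultaneous game, intersect best replies.
Nexon's best replies: Std1→Beta; Std2→Gamma; Std3→Beta; Std4→Alpha.
Orbyt's best replies: Alpha→Std2; Beta→Std3; Gamma→Std1.
The unique mutual best reply is (Beta, Std3), giving (10, 17).
Orbyt earns 7 sequentially versus 17 at the Nash outcome: worse off.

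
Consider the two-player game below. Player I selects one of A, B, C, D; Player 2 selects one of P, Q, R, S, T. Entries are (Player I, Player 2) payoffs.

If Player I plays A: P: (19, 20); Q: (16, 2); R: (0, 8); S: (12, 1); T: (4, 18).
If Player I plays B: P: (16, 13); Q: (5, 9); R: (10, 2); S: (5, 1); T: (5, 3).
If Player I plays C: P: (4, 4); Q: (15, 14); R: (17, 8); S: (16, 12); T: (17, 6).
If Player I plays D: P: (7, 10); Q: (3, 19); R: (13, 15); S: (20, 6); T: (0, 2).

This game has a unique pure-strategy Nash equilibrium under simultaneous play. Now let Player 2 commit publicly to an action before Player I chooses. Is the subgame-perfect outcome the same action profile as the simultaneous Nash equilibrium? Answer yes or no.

yes

Solve by backward induction (Player 2 leads).
- P → Player I plays A (best of 19, 16, 4, 7); Player 2 gets 20.
- Q → Player I plays A (best of 16, 5, 15, 3); Player 2 gets 2.
- R → Player I plays C (best of 0, 10, 17, 13); Player 2 gets 8.
- S → Player I plays D (best of 12, 5, 16, 20); Player 2 gets 6.
- T → Player I plays C (best of 4, 5, 17, 0); Player 2 gets 6.
Player 2's induced payoffs are 20, 2, 8, 6, 6, so Player 2 commits to P. Subgame-perfect outcome: (A, P) with payoffs (19, 20).
Now find the simultaneous Nash equilibrium.
Player I's best replies: P→A; Q→A; R→C; S→D; T→C.
Player 2's best replies: A→P; B→P; C→Q; D→Q.
Only (A, P) has each player best-responding; Nash payoffs (19, 20).
Sequential outcome (A, P) coincides with the Nash profile (A, P).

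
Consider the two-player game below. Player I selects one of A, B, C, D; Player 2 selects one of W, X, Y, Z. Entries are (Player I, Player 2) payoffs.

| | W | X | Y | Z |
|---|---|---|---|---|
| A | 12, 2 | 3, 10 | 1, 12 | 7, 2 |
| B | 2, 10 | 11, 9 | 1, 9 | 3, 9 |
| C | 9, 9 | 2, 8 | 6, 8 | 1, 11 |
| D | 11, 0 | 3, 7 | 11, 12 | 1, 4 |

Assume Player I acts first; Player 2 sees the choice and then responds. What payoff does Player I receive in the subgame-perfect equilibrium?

11

Backward induction with Player I moving first.
- A: Player 2 compares 2, 10, 12, 2 and picks Y; Player I would get 1.
- B: Player 2 compares 10, 9, 9, 9 and picks W; Player I would get 2.
- C: Player 2 compares 9, 8, 8, 11 and picks Z; Player I would get 1.
- D: Player 2 compares 0, 7, 12, 4 and picks Y; Player I would get 11.
Maximizing over 1, 2, 1, 11, Player I chooses D. Subgame-perfect outcome: (D, Y) with payoffs (11, 12).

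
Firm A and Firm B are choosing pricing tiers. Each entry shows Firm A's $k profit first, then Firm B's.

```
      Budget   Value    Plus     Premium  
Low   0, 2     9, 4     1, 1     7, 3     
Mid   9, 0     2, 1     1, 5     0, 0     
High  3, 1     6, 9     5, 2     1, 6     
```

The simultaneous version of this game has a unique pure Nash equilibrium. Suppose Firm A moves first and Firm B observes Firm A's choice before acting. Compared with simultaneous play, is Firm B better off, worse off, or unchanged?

unchanged

Work backward from Firm B's decision.
- Low → Firm B plays Value (best of 2, 4, 1, 3); Firm A gets 9.
- Mid → Firm B plays Plus (best of 0, 1, 5, 0); Firm A gets 1.
- High → Firm B plays Value (best of 1, 9, 2, 6); Firm A gets 6.
Among 9, 1, 6, the best is 9 at Low. Subgame-perfect outcome: (Low, Value) with payoffs (9, 4).
Now find the simultaneous Nash equilibrium.
Firm A's best replies: Budget→Mid; Value→Low; Plus→High; Premium→Low.
Firm B's best replies: Low→Value; Mid→Plus; High→Value.
Only (Low, Value) has each player best-responding; Nash payoffs (9, 4).
Firm B earns 4 sequentially versus 4 at the Nash outcome: unchanged.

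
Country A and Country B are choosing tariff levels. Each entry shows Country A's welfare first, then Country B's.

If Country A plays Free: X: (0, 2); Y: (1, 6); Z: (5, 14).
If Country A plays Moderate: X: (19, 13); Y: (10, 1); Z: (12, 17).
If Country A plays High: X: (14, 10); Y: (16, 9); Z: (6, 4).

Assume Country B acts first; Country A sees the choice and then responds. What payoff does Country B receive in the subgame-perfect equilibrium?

Backward induction with Country B moving first.
- X: BR = Moderate, leader payoff 13.
- Y: BR = High, leader payoff 9.
- Z: BR = Moderate, leader payoff 17.
Maximizing over 13, 9, 17, Country B chooses Z. Subgame-perfect outcome: (Moderate, Z) with payoffs (12, 17).

17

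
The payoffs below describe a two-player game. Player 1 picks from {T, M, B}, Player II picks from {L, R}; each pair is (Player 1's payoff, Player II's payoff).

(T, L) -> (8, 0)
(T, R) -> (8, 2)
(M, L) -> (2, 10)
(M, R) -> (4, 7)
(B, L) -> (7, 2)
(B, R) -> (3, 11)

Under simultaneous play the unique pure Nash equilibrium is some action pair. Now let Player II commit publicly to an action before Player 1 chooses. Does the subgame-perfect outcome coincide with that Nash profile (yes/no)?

Player 1 best-responds to each possible Player II move:
- L: Player 1 compares 8, 2, 7 and picks T; Player II would get 0.
- R: Player 1 compares 8, 4, 3 and picks T; Player II would get 2.
Among 0, 2, the best is 2 at R. Subgame-perfect outcome: (T, R) with payoffs (8, 2).
Now find the simultaneous Nash equilibrium.
Player 1's best replies: L→T; R→T.
Player II's best replies: T→R; M→L; B→R.
The unique mutual best reply is (T, R), giving (8, 2).
Sequential outcome (T, R) coincides with the Nash profile (T, R).

yes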